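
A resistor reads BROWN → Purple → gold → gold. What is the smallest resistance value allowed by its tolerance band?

1.615 Ω

Brown → 1 (first significant figure)
Violet → 7 (second significant figure)
Gold → ×0.1 multiplier
Gold → ±5% tolerance
17 × 0.1 = 1.7 Ω
Smallest = 1.7 × (1 − 5/100) = 1.615 Ω.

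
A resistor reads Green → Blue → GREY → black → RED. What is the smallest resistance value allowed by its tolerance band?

556.64 Ω

Green → 5 (first significant figure)
Blue → 6 (second significant figure)
Grey → 8 (third significant figure)
Black → ×1 multiplier
Red → ±2% tolerance
568 × 1 = 568 Ω
Smallest = 568 × (1 − 2/100) = 556.64 Ω.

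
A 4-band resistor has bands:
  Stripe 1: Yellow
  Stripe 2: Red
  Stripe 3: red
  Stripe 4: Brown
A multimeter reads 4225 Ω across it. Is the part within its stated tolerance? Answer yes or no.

Yellow → 4 (first significant figure)
Red → 2 (second significant figure)
Red → ×10^2 multiplier
Brown → ±1% tolerance
42 × 100 = 4200 Ω
Allowed range: 4158 Ω to 4242 Ω.
4225 Ω lies inside that range.

yes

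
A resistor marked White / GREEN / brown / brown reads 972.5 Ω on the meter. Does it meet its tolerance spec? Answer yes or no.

no

White → 9 (first significant figure)
Green → 5 (second significant figure)
Brown → ×10 multiplier
Brown → ±1% tolerance
95 × 10 = 950 Ω
Allowed range: 940.5 Ω to 959.5 Ω.
972.5 Ω lies outside that range.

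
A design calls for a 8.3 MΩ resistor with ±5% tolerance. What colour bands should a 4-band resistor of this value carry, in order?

grey, orange, green, gold

8300000 Ω = 83 × 10^5.
8 → grey
3 → orange
Multiplier 10^5 → green.
±5% tolerance → gold.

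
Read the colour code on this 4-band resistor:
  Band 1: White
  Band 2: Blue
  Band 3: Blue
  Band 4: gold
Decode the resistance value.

White → 9 (first significant figure)
Blue → 6 (second significant figure)
Blue → ×10^6 multiplier
96 × 1000000 = 96000000 Ω

96000000 Ω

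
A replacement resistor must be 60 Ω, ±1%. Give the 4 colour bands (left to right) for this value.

blue, black, black, brown

60 Ω = 60 × 10^0.
6 → blue
0 → black
Multiplier 10^0 → black.
±1% tolerance → brown.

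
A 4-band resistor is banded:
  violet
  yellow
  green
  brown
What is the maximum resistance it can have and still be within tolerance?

7474000 Ω

Violet → 7 (first significant figure)
Yellow → 4 (second significant figure)
Green → ×10^5 multiplier
Brown → ±1% tolerance
74 × 100000 = 7400000 Ω
Maximum = 7400000 × (1 + 1/100) = 7474000 Ω.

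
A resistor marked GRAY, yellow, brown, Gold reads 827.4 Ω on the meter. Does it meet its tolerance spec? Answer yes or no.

Grey → 8 (first significant figure)
Yellow → 4 (second significant figure)
Brown → ×10 multiplier
Gold → ±5% tolerance
84 × 10 = 840 Ω
Allowed range: 798 Ω to 882 Ω.
827.4 Ω lies inside that range.

yes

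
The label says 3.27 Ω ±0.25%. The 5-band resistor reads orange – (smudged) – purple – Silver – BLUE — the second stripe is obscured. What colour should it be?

3.27 Ω = 327 × 10^-2.
The second band gives digit 2 of the significand, and 2 is red.

red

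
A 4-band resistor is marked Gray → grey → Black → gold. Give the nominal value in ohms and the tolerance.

Grey → 8 (first significant figure)
Grey → 8 (second significant figure)
Black → ×1 multiplier
Gold → ±5% tolerance
88 × 1 = 88 Ω

88 Ω ±5%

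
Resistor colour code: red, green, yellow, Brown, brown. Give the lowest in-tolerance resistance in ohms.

2514.6 Ω

Red → 2 (first significant figure)
Green → 5 (second significant figure)
Yellow → 4 (third significant figure)
Brown → ×10 multiplier
Brown → ±1% tolerance
254 × 10 = 2540 Ω
Lowest = 2540 × (1 − 1/100) = 2514.6 Ω.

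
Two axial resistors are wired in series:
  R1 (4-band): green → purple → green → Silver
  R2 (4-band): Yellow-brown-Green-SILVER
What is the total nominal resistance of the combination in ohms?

R1: green, violet → 57; green ×10^5 → 5700000 Ω.
R2: yellow, brown → 41; green ×10^5 → 4100000 Ω.
Series: 5700000 + 4100000 = 9800000 Ω.

9800000 Ω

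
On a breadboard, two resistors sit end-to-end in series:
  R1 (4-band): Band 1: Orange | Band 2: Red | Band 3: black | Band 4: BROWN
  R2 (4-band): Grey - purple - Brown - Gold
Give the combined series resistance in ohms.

R1: orange, red → 32; black ×1 → 32 Ω.
R2: grey, violet → 87; brown ×10 → 870 Ω.
Series: 32 + 870 = 902 Ω.

902 Ω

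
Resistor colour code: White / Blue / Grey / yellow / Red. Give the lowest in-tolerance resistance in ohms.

White → 9 (first significant figure)
Blue → 6 (second significant figure)
Grey → 8 (third significant figure)
Yellow → ×10^4 multiplier
Red → ±2% tolerance
968 × 10000 = 9680000 Ω
Lowest = 9680000 × (1 − 2/100) = 9486400 Ω.

9486400 Ω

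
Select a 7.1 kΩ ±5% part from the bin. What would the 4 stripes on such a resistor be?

7100 Ω = 71 × 10^2.
7 → violet
1 → brown
Multiplier 10^2 → red.
±5% tolerance → gold.

violet, brown, red, gold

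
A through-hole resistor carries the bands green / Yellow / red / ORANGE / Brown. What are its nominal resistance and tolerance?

542000 Ω ±1%

Green → 5 (first significant figure)
Yellow → 4 (second significant figure)
Red → 2 (third significant figure)
Orange → ×10^3 multiplier
Brown → ±1% tolerance
542 × 1000 = 542000 Ω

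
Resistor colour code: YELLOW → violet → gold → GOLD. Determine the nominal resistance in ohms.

Yellow → 4 (first significant figure)
Violet → 7 (second significant figure)
Gold → ×0.1 multiplier
47 × 0.1 = 4.7 Ω

4.7 Ω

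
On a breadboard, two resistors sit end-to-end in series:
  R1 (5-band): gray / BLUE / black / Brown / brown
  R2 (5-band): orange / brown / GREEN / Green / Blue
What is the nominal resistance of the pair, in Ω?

R1: grey, blue, black → 860; brown ×10 → 8600 Ω.
R2: orange, brown, green → 315; green ×10^5 → 31500000 Ω.
Series: 8600 + 31500000 = 31508600 Ω.

31508600 Ω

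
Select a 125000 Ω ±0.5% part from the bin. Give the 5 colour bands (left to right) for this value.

125000 Ω = 125 × 10^3.
1 → brown
2 → red
5 → green
Multiplier 10^3 → orange.
±0.5% tolerance → green.

brown, red, green, orange, green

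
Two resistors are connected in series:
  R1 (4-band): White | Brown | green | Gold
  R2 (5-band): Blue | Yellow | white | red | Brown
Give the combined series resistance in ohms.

9164900 Ω

R1: white, brown → 91; green ×10^5 → 9100000 Ω.
R2: blue, yellow, white → 649; red ×10^2 → 64900 Ω.
Series: 9100000 + 64900 = 9164900 Ω.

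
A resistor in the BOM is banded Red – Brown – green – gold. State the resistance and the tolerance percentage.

Red → 2 (first significant figure)
Brown → 1 (second significant figure)
Green → ×10^5 multiplier
Gold → ±5% tolerance
21 × 100000 = 2100000 Ω

2100000 Ω ±5%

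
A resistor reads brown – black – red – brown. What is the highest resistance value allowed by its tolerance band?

1010 Ω

Brown → 1 (first significant figure)
Black → 0 (second significant figure)
Red → ×10^2 multiplier
Brown → ±1% tolerance
10 × 100 = 1000 Ω
Highest = 1000 × (1 + 1/100) = 1010 Ω.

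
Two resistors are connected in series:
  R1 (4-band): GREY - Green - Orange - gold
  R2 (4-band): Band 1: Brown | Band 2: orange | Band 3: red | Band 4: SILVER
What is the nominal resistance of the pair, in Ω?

86300 Ω

R1: grey, green → 85; orange ×10^3 → 85000 Ω.
R2: brown, orange → 13; red ×10^2 → 1300 Ω.
Series: 85000 + 1300 = 86300 Ω.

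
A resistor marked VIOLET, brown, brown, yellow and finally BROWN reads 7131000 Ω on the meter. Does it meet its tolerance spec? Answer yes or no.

yes

Violet → 7 (first significant figure)
Brown → 1 (second significant figure)
Brown → 1 (third significant figure)
Yellow → ×10^4 multiplier
Brown → ±1% tolerance
711 × 10000 = 7110000 Ω
Allowed range: 7038900 Ω to 7181100 Ω.
7131000 Ω lies inside that range.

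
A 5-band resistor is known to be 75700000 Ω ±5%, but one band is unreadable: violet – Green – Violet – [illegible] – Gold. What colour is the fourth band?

green

75700000 Ω = 757 × 10^5.
The fourth band is the multiplier, 10^5, which is green.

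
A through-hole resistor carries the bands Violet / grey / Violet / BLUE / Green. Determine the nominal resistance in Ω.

Violet → 7 (first significant figure)
Grey → 8 (second significant figure)
Violet → 7 (third significant figure)
Blue → ×10^6 multiplier
787 × 1000000 = 787000000 Ω

787000000 Ω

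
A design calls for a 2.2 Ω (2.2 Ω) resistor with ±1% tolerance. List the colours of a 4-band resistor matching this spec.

2.2 Ω = 22 × 10^-1.
2 → red
2 → red
Multiplier 10^-1 → gold.
±1% tolerance → brown.

red, red, gold, brown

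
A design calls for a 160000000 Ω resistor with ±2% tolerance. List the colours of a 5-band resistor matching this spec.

160000000 Ω = 160 × 10^6.
1 → brown
6 → blue
0 → black
Multiplier 10^6 → blue.
±2% tolerance → red.

brown, blue, black, blue, red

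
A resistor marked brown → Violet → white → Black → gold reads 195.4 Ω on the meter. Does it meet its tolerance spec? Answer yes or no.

Brown → 1 (first significant figure)
Violet → 7 (second significant figure)
White → 9 (third significant figure)
Black → ×1 multiplier
Gold → ±5% tolerance
179 × 1 = 179 Ω
Allowed range: 170.05 Ω to 187.95 Ω.
195.4 Ω lies outside that range.

no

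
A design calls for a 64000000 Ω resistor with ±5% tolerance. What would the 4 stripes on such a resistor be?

blue, yellow, blue, gold

64000000 Ω = 64 × 10^6.
6 → blue
4 → yellow
Multiplier 10^6 → blue.
±5% tolerance → gold.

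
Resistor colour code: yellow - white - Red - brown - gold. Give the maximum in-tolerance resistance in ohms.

Yellow → 4 (first significant figure)
White → 9 (second significant figure)
Red → 2 (third significant figure)
Brown → ×10 multiplier
Gold → ±5% tolerance
492 × 10 = 4920 Ω
Maximum = 4920 × (1 + 5/100) = 5166 Ω.

5166 Ω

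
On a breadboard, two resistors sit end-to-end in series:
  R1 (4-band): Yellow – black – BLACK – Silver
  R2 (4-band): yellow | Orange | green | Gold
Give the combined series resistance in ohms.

4300040 Ω

R1: yellow, black → 40; black ×1 → 40 Ω.
R2: yellow, orange → 43; green ×10^5 → 4300000 Ω.
Series: 40 + 4300000 = 4300040 Ω.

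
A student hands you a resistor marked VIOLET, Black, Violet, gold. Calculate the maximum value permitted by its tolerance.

735000000 Ω

Violet → 7 (first significant figure)
Black → 0 (second significant figure)
Violet → ×10^7 multiplier
Gold → ±5% tolerance
70 × 10000000 = 700000000 Ω
Maximum = 700000000 × (1 + 5/100) = 735000000 Ω.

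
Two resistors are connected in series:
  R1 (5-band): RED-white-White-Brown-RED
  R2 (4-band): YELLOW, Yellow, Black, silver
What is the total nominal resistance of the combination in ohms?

R1: red, white, white → 299; brown ×10 → 2990 Ω.
R2: yellow, yellow → 44; black ×1 → 44 Ω.
Series: 2990 + 44 = 3034 Ω.

3034 Ω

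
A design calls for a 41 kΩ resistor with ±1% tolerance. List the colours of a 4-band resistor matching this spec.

41000 Ω = 41 × 10^3.
4 → yellow
1 → brown
Multiplier 10^3 → orange.
±1% tolerance → brown.

yellow, brown, orange, brown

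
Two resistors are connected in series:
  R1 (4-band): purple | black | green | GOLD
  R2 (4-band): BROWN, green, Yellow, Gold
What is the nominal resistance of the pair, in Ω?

R1: violet, black → 70; green ×10^5 → 7000000 Ω.
R2: brown, green → 15; yellow ×10^4 → 150000 Ω.
Series: 7000000 + 150000 = 7150000 Ω.

7150000 Ω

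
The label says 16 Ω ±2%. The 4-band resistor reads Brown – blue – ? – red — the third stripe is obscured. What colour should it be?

black

16 Ω = 16 × 10^0.
The third band is the multiplier, 10^0, which is black.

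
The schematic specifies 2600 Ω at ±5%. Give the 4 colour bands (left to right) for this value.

2600 Ω = 26 × 10^2.
2 → red
6 → blue
Multiplier 10^2 → red.
±5% tolerance → gold.

red, blue, red, gold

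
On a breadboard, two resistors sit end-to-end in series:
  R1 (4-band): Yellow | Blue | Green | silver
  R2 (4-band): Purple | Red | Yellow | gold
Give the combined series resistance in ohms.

5320000 Ω

R1: yellow, blue → 46; green ×10^5 → 4600000 Ω.
R2: violet, red → 72; yellow ×10^4 → 720000 Ω.
Series: 4600000 + 720000 = 5320000 Ω.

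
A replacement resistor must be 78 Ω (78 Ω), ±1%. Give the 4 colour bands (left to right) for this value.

78 Ω = 78 × 10^0.
7 → violet
8 → grey
Multiplier 10^0 → black.
±1% tolerance → brown.

violet, grey, black, brown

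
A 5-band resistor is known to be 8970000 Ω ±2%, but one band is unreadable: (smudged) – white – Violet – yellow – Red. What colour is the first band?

8970000 Ω = 897 × 10^4.
The first band gives digit 8 of the significand, and 8 is grey.

grey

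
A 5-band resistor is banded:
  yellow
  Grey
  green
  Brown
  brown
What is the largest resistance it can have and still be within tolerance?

Yellow → 4 (first significant figure)
Grey → 8 (second significant figure)
Green → 5 (third significant figure)
Brown → ×10 multiplier
Brown → ±1% tolerance
485 × 10 = 4850 Ω
Largest = 4850 × (1 + 1/100) = 4898.5 Ω.

4898.5 Ω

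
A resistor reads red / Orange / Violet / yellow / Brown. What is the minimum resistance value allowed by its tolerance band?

Red → 2 (first significant figure)
Orange → 3 (second significant figure)
Violet → 7 (third significant figure)
Yellow → ×10^4 multiplier
Brown → ±1% tolerance
237 × 10000 = 2370000 Ω
Minimum = 2370000 × (1 − 1/100) = 2346300 Ω.

2346300 Ω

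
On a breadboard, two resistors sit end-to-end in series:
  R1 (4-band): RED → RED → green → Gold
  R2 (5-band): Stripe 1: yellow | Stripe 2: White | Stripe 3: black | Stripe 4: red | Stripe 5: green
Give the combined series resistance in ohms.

2249000 Ω

R1: red, red → 22; green ×10^5 → 2200000 Ω.
R2: yellow, white, black → 490; red ×10^2 → 49000 Ω.
Series: 2200000 + 49000 = 2249000 Ω.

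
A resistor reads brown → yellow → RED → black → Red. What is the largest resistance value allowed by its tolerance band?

Brown → 1 (first significant figure)
Yellow → 4 (second significant figure)
Red → 2 (third significant figure)
Black → ×1 multiplier
Red → ±2% tolerance
142 × 1 = 142 Ω
Largest = 142 × (1 + 2/100) = 144.84 Ω.

144.84 Ω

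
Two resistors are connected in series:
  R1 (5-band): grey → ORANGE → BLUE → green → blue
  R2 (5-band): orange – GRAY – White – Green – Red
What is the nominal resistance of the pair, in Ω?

122500000 Ω

R1: grey, orange, blue → 836; green ×10^5 → 83600000 Ω.
R2: orange, grey, white → 389; green ×10^5 → 38900000 Ω.
Series: 83600000 + 38900000 = 122500000 Ω.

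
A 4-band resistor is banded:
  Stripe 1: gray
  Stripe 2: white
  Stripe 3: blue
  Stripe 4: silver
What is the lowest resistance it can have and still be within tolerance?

Grey → 8 (first significant figure)
White → 9 (second significant figure)
Blue → ×10^6 multiplier
Silver → ±10% tolerance
89 × 1000000 = 89000000 Ω
Lowest = 89000000 × (1 − 10/100) = 80100000 Ω.

80100000 Ω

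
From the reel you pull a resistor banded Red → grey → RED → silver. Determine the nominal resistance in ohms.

Red → 2 (first significant figure)
Grey → 8 (second significant figure)
Red → ×10^2 multiplier
28 × 100 = 2800 Ω

2800 Ω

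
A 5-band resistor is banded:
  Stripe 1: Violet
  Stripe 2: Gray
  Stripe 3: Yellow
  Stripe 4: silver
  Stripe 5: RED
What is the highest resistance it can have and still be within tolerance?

Violet → 7 (first significant figure)
Grey → 8 (second significant figure)
Yellow → 4 (third significant figure)
Silver → ×0.01 multiplier
Red → ±2% tolerance
784 × 0.01 = 7.84 Ω
Highest = 7.84 × (1 + 2/100) = 7.9968 Ω.

7.9968 Ω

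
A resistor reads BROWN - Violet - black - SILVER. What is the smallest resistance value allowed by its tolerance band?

15.3 Ω

Brown → 1 (first significant figure)
Violet → 7 (second significant figure)
Black → ×1 multiplier
Silver → ±10% tolerance
17 × 1 = 17 Ω
Smallest = 17 × (1 − 10/100) = 15.3 Ω.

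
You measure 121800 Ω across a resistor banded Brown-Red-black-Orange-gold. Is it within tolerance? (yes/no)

Brown → 1 (first significant figure)
Red → 2 (second significant figure)
Black → 0 (third significant figure)
Orange → ×10^3 multiplier
Gold → ±5% tolerance
120 × 1000 = 120000 Ω
Allowed range: 114000 Ω to 126000 Ω.
121800 Ω lies inside that range.

yes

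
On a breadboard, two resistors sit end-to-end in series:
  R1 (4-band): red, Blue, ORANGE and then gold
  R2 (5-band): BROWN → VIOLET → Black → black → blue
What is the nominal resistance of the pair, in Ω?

R1: red, blue → 26; orange ×10^3 → 26000 Ω.
R2: brown, violet, black → 170; black ×1 → 170 Ω.
Series: 26000 + 170 = 26170 Ω.

26170 Ω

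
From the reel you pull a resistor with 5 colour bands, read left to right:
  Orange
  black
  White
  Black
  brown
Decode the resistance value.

Orange → 3 (first significant figure)
Black → 0 (second significant figure)
White → 9 (third significant figure)
Black → ×1 multiplier
309 × 1 = 309 Ω

309 Ω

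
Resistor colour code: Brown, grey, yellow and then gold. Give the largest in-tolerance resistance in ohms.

189000 Ω

Brown → 1 (first significant figure)
Grey → 8 (second significant figure)
Yellow → ×10^4 multiplier
Gold → ±5% tolerance
18 × 10000 = 180000 Ω
Largest = 180000 × (1 + 5/100) = 189000 Ω.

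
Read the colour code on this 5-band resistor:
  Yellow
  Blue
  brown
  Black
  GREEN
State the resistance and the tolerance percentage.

461 Ω ±0.5%

Yellow → 4 (first significant figure)
Blue → 6 (second significant figure)
Brown → 1 (third significant figure)
Black → ×1 multiplier
Green → ±0.5% tolerance
461 × 1 = 461 Ω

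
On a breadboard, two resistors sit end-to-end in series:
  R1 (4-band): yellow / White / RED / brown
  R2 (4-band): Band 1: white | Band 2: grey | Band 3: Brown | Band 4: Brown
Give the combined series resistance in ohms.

5880 Ω

R1: yellow, white → 49; red ×10^2 → 4900 Ω.
R2: white, grey → 98; brown ×10 → 980 Ω.
Series: 4900 + 980 = 5880 Ω.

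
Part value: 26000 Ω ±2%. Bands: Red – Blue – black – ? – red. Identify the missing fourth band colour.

26000 Ω = 260 × 10^2.
The fourth band is the multiplier, 10^2, which is red.

red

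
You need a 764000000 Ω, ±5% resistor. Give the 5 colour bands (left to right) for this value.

violet, blue, yellow, blue, gold

764000000 Ω = 764 × 10^6.
7 → violet
6 → blue
4 → yellow
Multiplier 10^6 → blue.
±5% tolerance → gold.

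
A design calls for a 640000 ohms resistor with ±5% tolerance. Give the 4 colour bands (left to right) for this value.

640000 Ω = 64 × 10^4.
6 → blue
4 → yellow
Multiplier 10^4 → yellow.
±5% tolerance → gold.

blue, yellow, yellow, gold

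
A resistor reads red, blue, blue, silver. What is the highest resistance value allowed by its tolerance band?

Red → 2 (first significant figure)
Blue → 6 (second significant figure)
Blue → ×10^6 multiplier
Silver → ±10% tolerance
26 × 1000000 = 26000000 Ω
Highest = 26000000 × (1 + 10/100) = 28600000 Ω.

28600000 Ω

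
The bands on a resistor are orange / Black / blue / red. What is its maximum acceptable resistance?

Orange → 3 (first significant figure)
Black → 0 (second significant figure)
Blue → ×10^6 multiplier
Red → ±2% tolerance
30 × 1000000 = 30000000 Ω
Maximum = 30000000 × (1 + 2/100) = 30600000 Ω.

30600000 Ω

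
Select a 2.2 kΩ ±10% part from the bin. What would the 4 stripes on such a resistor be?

2200 Ω = 22 × 10^2.
2 → red
2 → red
Multiplier 10^2 → red.
±10% tolerance → silver.

red, red, red, silver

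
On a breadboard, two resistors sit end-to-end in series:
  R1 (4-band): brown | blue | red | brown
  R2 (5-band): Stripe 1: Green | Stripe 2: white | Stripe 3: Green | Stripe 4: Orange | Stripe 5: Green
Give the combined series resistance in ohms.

596600 Ω

R1: brown, blue → 16; red ×10^2 → 1600 Ω.
R2: green, white, green → 595; orange ×10^3 → 595000 Ω.
Series: 1600 + 595000 = 596600 Ω.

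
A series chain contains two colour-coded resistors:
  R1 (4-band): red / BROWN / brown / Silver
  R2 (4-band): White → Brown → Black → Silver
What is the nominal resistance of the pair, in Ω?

301 Ω

R1: red, brown → 21; brown ×10 → 210 Ω.
R2: white, brown → 91; black ×1 → 91 Ω.
Series: 210 + 91 = 301 Ω.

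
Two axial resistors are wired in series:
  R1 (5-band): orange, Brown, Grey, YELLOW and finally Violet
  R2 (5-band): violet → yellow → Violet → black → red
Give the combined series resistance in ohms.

R1: orange, brown, grey → 318; yellow ×10^4 → 3180000 Ω.
R2: violet, yellow, violet → 747; black ×1 → 747 Ω.
Series: 3180000 + 747 = 3180747 Ω.

3180747 Ω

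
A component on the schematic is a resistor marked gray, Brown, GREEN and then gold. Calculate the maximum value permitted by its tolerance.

8505000 Ω

Grey → 8 (first significant figure)
Brown → 1 (second significant figure)
Green → ×10^5 multiplier
Gold → ±5% tolerance
81 × 100000 = 8100000 Ω
Maximum = 8100000 × (1 + 5/100) = 8505000 Ω.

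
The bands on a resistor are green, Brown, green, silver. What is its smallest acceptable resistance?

Green → 5 (first significant figure)
Brown → 1 (second significant figure)
Green → ×10^5 multiplier
Silver → ±10% tolerance
51 × 100000 = 5100000 Ω
Smallest = 5100000 × (1 − 10/100) = 4590000 Ω.

4590000 Ω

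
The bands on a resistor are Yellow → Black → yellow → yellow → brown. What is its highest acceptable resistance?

4080400 Ω

Yellow → 4 (first significant figure)
Black → 0 (second significant figure)
Yellow → 4 (third significant figure)
Yellow → ×10^4 multiplier
Brown → ±1% tolerance
404 × 10000 = 4040000 Ω
Highest = 4040000 × (1 + 1/100) = 4080400 Ω.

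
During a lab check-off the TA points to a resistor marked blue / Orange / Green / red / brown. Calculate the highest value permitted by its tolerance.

64135 Ω

Blue → 6 (first significant figure)
Orange → 3 (second significant figure)
Green → 5 (third significant figure)
Red → ×10^2 multiplier
Brown → ±1% tolerance
635 × 100 = 63500 Ω
Highest = 63500 × (1 + 1/100) = 64135 Ω.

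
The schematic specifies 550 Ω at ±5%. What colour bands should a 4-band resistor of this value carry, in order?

550 Ω = 55 × 10^1.
5 → green
5 → green
Multiplier 10^1 → brown.
±5% tolerance → gold.

green, green, brown, gold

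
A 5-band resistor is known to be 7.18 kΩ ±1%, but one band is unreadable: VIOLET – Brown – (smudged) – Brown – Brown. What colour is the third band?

7180 Ω = 718 × 10^1.
The third band gives digit 8 of the significand, and 8 is grey.

grey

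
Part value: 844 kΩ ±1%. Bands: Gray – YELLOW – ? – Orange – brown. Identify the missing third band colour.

844000 Ω = 844 × 10^3.
The third band gives digit 4 of the significand, and 4 is yellow.

yellow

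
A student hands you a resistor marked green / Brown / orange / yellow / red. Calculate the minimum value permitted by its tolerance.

Green → 5 (first significant figure)
Brown → 1 (second significant figure)
Orange → 3 (third significant figure)
Yellow → ×10^4 multiplier
Red → ±2% tolerance
513 × 10000 = 5130000 Ω
Minimum = 5130000 × (1 − 2/100) = 5027400 Ω.

5027400 Ω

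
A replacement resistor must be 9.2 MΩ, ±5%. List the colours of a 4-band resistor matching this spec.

9200000 Ω = 92 × 10^5.
9 → white
2 → red
Multiplier 10^5 → green.
±5% tolerance → gold.

white, red, green, gold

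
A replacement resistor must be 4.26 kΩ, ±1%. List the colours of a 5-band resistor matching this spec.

yellow, red, blue, brown, brown

4260 Ω = 426 × 10^1.
4 → yellow
2 → red
6 → blue
Multiplier 10^1 → brown.
±1% tolerance → brown.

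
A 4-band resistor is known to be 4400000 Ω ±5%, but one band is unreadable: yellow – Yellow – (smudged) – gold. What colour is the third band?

green

4400000 Ω = 44 × 10^5.
The third band is the multiplier, 10^5, which is green.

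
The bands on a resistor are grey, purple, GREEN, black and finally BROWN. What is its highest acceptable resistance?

883.75 Ω

Grey → 8 (first significant figure)
Violet → 7 (second significant figure)
Green → 5 (third significant figure)
Black → ×1 multiplier
Brown → ±1% tolerance
875 × 1 = 875 Ω
Highest = 875 × (1 + 1/100) = 883.75 Ω.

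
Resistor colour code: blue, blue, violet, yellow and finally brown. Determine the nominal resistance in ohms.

Blue → 6 (first significant figure)
Blue → 6 (second significant figure)
Violet → 7 (third significant figure)
Yellow → ×10^4 multiplier
667 × 10000 = 6670000 Ω

6670000 Ω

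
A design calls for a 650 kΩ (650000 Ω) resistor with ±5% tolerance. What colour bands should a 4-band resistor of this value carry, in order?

650000 Ω = 65 × 10^4.
6 → blue
5 → green
Multiplier 10^4 → yellow.
±5% tolerance → gold.

blue, green, yellow, gold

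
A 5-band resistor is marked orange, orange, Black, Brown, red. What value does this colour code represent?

Orange → 3 (first significant figure)
Orange → 3 (second significant figure)
Black → 0 (third significant figure)
Brown → ×10 multiplier
330 × 10 = 3300 Ω

3300 Ω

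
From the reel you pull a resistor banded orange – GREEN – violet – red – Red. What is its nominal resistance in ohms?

35700 Ω

Orange → 3 (first significant figure)
Green → 5 (second significant figure)
Violet → 7 (third significant figure)
Red → ×10^2 multiplier
357 × 100 = 35700 Ω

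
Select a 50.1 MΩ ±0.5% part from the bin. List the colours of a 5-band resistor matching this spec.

50100000 Ω = 501 × 10^5.
5 → green
0 → black
1 → brown
Multiplier 10^5 → green.
±0.5% tolerance → green.

green, black, brown, green, green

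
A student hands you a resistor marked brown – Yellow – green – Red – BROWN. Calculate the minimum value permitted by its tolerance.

Brown → 1 (first significant figure)
Yellow → 4 (second significant figure)
Green → 5 (third significant figure)
Red → ×10^2 multiplier
Brown → ±1% tolerance
145 × 100 = 14500 Ω
Minimum = 14500 × (1 − 1/100) = 14355 Ω.

14355 Ω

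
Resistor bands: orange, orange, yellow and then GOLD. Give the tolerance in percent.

The last band, gold, is the tolerance band.
Gold corresponds to ±5%.

±5%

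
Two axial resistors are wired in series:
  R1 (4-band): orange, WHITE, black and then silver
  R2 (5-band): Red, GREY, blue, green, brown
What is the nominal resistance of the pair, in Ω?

R1: orange, white → 39; black ×1 → 39 Ω.
R2: red, grey, blue → 286; green ×10^5 → 28600000 Ω.
Series: 39 + 28600000 = 28600039 Ω.

28600039 Ω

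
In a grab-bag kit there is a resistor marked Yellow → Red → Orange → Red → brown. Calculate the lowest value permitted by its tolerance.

Yellow → 4 (first significant figure)
Red → 2 (second significant figure)
Orange → 3 (third significant figure)
Red → ×10^2 multiplier
Brown → ±1% tolerance
423 × 100 = 42300 Ω
Lowest = 42300 × (1 − 1/100) = 41877 Ω.

41877 Ω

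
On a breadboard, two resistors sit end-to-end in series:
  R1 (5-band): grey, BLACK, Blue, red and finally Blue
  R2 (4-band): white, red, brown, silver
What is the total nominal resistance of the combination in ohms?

R1: grey, black, blue → 806; red ×10^2 → 80600 Ω.
R2: white, red → 92; brown ×10 → 920 Ω.
Series: 80600 + 920 = 81520 Ω.

81520 Ω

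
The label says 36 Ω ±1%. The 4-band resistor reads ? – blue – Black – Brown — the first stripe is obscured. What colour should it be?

36 Ω = 36 × 10^0.
The first band gives digit 3 of the significand, and 3 is orange.

orange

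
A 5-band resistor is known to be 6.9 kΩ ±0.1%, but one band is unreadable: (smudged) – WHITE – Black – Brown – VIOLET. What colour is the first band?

6900 Ω = 690 × 10^1.
The first band gives digit 6 of the significand, and 6 is blue.

blue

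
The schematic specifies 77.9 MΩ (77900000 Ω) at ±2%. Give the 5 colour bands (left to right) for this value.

violet, violet, white, green, red

77900000 Ω = 779 × 10^5.
7 → violet
7 → violet
9 → white
Multiplier 10^5 → green.
±2% tolerance → red.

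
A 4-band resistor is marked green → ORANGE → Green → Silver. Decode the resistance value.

Green → 5 (first significant figure)
Orange → 3 (second significant figure)
Green → ×10^5 multiplier
53 × 100000 = 5300000 Ω

5300000 Ω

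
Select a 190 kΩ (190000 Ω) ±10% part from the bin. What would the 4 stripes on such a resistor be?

brown, white, yellow, silver

190000 Ω = 19 × 10^4.
1 → brown
9 → white
Multiplier 10^4 → yellow.
±10% tolerance → silver.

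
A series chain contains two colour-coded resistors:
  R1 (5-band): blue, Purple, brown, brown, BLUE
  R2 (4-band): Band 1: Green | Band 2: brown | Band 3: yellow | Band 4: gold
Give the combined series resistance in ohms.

516710 Ω

R1: blue, violet, brown → 671; brown ×10 → 6710 Ω.
R2: green, brown → 51; yellow ×10^4 → 510000 Ω.
Series: 6710 + 510000 = 516710 Ω.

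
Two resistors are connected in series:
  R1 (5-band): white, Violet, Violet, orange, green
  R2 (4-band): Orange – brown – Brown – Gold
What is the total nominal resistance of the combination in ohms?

977310 Ω

R1: white, violet, violet → 977; orange ×10^3 → 977000 Ω.
R2: orange, brown → 31; brown ×10 → 310 Ω.
Series: 977000 + 310 = 977310 Ω.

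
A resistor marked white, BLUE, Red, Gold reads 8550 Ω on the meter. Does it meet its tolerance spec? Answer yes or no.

White → 9 (first significant figure)
Blue → 6 (second significant figure)
Red → ×10^2 multiplier
Gold → ±5% tolerance
96 × 100 = 9600 Ω
Allowed range: 9120 Ω to 10080 Ω.
8550 Ω lies outside that range.

no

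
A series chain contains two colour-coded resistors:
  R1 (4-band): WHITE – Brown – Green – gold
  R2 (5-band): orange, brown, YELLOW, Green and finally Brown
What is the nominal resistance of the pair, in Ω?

40500000 Ω

R1: white, brown → 91; green ×10^5 → 9100000 Ω.
R2: orange, brown, yellow → 314; green ×10^5 → 31400000 Ω.
Series: 9100000 + 31400000 = 40500000 Ω.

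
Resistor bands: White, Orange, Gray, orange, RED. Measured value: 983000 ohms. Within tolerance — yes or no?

no

White → 9 (first significant figure)
Orange → 3 (second significant figure)
Grey → 8 (third significant figure)
Orange → ×10^3 multiplier
Red → ±2% tolerance
938 × 1000 = 938000 Ω
Allowed range: 919240 Ω to 956760 Ω.
983000 ohms lies outside that range.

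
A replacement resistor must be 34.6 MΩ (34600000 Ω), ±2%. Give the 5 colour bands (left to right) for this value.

34600000 Ω = 346 × 10^5.
3 → orange
4 → yellow
6 → blue
Multiplier 10^5 → green.
±2% tolerance → red.

orange, yellow, blue, green, red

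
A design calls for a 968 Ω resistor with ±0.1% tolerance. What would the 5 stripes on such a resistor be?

968 Ω = 968 × 10^0.
9 → white
6 → blue
8 → grey
Multiplier 10^0 → black.
±0.1% tolerance → violet.

white, blue, grey, black, violet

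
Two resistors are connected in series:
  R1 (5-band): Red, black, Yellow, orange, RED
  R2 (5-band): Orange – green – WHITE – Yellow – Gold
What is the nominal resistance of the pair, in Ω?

R1: red, black, yellow → 204; orange ×10^3 → 204000 Ω.
R2: orange, green, white → 359; yellow ×10^4 → 3590000 Ω.
Series: 204000 + 3590000 = 3794000 Ω.

3794000 Ω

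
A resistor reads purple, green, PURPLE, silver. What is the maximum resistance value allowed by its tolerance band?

Violet → 7 (first significant figure)
Green → 5 (second significant figure)
Violet → ×10^7 multiplier
Silver → ±10% tolerance
75 × 10000000 = 750000000 Ω
Maximum = 750000000 × (1 + 10/100) = 825000000 Ω.

825000000 Ω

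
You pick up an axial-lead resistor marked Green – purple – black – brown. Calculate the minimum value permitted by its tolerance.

Green → 5 (first significant figure)
Violet → 7 (second significant figure)
Black → ×1 multiplier
Brown → ±1% tolerance
57 × 1 = 57 Ω
Minimum = 57 × (1 − 1/100) = 56.43 Ω.

56.43 Ω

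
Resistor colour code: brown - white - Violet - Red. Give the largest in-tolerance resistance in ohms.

Brown → 1 (first significant figure)
White → 9 (second significant figure)
Violet → ×10^7 multiplier
Red → ±2% tolerance
19 × 10000000 = 190000000 Ω
Largest = 190000000 × (1 + 2/100) = 193800000 Ω.

193800000 Ω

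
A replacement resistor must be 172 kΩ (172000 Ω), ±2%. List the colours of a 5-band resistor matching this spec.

172000 Ω = 172 × 10^3.
1 → brown
7 → violet
2 → red
Multiplier 10^3 → orange.
±2% tolerance → red.

brown, violet, red, orange, red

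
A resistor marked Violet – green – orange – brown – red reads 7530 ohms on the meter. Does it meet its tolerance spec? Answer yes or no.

Violet → 7 (first significant figure)
Green → 5 (second significant figure)
Orange → 3 (third significant figure)
Brown → ×10 multiplier
Red → ±2% tolerance
753 × 10 = 7530 Ω
Allowed range: 7379.4 Ω to 7680.6 Ω.
7530 ohms lies inside that range.

yes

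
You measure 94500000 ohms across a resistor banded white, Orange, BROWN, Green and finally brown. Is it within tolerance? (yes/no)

no

White → 9 (first significant figure)
Orange → 3 (second significant figure)
Brown → 1 (third significant figure)
Green → ×10^5 multiplier
Brown → ±1% tolerance
931 × 100000 = 93100000 Ω
Allowed range: 92169000 Ω to 94031000 Ω.
94500000 ohms lies outside that range.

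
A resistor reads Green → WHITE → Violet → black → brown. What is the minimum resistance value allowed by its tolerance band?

591.03 Ω

Green → 5 (first significant figure)
White → 9 (second significant figure)
Violet → 7 (third significant figure)
Black → ×1 multiplier
Brown → ±1% tolerance
597 × 1 = 597 Ω
Minimum = 597 × (1 − 1/100) = 591.03 Ω.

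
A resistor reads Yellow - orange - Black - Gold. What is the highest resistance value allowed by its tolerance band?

Yellow → 4 (first significant figure)
Orange → 3 (second significant figure)
Black → ×1 multiplier
Gold → ±5% tolerance
43 × 1 = 43 Ω
Highest = 43 × (1 + 5/100) = 45.15 Ω.

45.15 Ω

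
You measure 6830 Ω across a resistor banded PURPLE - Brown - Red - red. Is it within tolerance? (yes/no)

Violet → 7 (first significant figure)
Brown → 1 (second significant figure)
Red → ×10^2 multiplier
Red → ±2% tolerance
71 × 100 = 7100 Ω
Allowed range: 6958 Ω to 7242 Ω.
6830 Ω lies outside that range.

no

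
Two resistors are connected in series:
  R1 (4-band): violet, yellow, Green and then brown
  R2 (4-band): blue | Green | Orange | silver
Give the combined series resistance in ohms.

R1: violet, yellow → 74; green ×10^5 → 7400000 Ω.
R2: blue, green → 65; orange ×10^3 → 65000 Ω.
Series: 7400000 + 65000 = 7465000 Ω.

7465000 Ω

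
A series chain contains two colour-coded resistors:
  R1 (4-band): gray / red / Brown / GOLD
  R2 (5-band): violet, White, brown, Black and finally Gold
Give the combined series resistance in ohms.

R1: grey, red → 82; brown ×10 → 820 Ω.
R2: violet, white, brown → 791; black ×1 → 791 Ω.
Series: 820 + 791 = 1611 Ω.

1611 Ω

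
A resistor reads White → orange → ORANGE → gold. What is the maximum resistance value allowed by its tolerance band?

White → 9 (first significant figure)
Orange → 3 (second significant figure)
Orange → ×10^3 multiplier
Gold → ±5% tolerance
93 × 1000 = 93000 Ω
Maximum = 93000 × (1 + 5/100) = 97650 Ω.

97650 Ω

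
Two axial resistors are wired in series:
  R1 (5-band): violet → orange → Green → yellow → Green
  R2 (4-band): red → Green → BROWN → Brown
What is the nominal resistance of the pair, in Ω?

R1: violet, orange, green → 735; yellow ×10^4 → 7350000 Ω.
R2: red, green → 25; brown ×10 → 250 Ω.
Series: 7350000 + 250 = 7350250 Ω.

7350250 Ω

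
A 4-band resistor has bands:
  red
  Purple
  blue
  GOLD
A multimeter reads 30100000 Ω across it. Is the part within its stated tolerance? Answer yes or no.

no

Red → 2 (first significant figure)
Violet → 7 (second significant figure)
Blue → ×10^6 multiplier
Gold → ±5% tolerance
27 × 1000000 = 27000000 Ω
Allowed range: 25650000 Ω to 28350000 Ω.
30100000 Ω lies outside that range.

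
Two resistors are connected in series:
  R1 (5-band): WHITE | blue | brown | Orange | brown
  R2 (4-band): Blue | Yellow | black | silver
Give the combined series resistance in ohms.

961064 Ω

R1: white, blue, brown → 961; orange ×10^3 → 961000 Ω.
R2: blue, yellow → 64; black ×1 → 64 Ω.
Series: 961000 + 64 = 961064 Ω.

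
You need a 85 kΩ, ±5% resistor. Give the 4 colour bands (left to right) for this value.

grey, green, orange, gold

85000 Ω = 85 × 10^3.
8 → grey
5 → green
Multiplier 10^3 → orange.
±5% tolerance → gold.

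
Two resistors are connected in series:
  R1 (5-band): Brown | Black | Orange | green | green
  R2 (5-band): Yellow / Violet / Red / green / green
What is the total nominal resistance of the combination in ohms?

R1: brown, black, orange → 103; green ×10^5 → 10300000 Ω.
R2: yellow, violet, red → 472; green ×10^5 → 47200000 Ω.
Series: 10300000 + 47200000 = 57500000 Ω.

57500000 Ω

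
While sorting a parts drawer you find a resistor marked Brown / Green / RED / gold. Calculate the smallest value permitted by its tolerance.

1425 Ω

Brown → 1 (first significant figure)
Green → 5 (second significant figure)
Red → ×10^2 multiplier
Gold → ±5% tolerance
15 × 100 = 1500 Ω
Smallest = 1500 × (1 − 5/100) = 1425 Ω.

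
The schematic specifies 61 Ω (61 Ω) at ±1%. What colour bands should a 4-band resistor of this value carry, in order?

blue, brown, black, brown

61 Ω = 61 × 10^0.
6 → blue
1 → brown
Multiplier 10^0 → black.
±1% tolerance → brown.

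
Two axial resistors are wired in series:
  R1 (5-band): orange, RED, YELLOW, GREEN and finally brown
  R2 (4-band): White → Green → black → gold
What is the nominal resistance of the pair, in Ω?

32400095 Ω

R1: orange, red, yellow → 324; green ×10^5 → 32400000 Ω.
R2: white, green → 95; black ×1 → 95 Ω.
Series: 32400000 + 95 = 32400095 Ω.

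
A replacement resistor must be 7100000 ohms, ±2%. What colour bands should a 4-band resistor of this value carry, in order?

violet, brown, green, red

7100000 Ω = 71 × 10^5.
7 → violet
1 → brown
Multiplier 10^5 → green.
±2% tolerance → red.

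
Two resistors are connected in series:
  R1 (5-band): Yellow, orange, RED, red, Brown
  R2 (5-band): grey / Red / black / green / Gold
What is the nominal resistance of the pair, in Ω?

R1: yellow, orange, red → 432; red ×10^2 → 43200 Ω.
R2: grey, red, black → 820; green ×10^5 → 82000000 Ω.
Series: 43200 + 82000000 = 82043200 Ω.

82043200 Ω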